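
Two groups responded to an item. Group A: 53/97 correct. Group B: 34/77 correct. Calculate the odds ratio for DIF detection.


Odds_A = 53/44 = 1.2045
Odds_B = 34/43 = 0.7907
OR = Odds_A / Odds_B = 1.2045 / 0.7907
Exactly, OR = (53 * 43) / (44 * 34) = 2279 / 1496
OR = 1.5234

1.5234


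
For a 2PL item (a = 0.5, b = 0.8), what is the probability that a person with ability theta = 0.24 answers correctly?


a*(theta - b) = 0.5 * (0.24 - 0.8) = -0.28
exp(--0.28) = 1.3231
P = 1 / (1 + 1.3231)
P = 0.4305

0.4305


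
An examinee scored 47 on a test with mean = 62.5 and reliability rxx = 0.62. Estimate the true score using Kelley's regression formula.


T_est = rxx * X + (1 - rxx) * mean
T_est = 0.62 * 47 + 0.38 * 62.5
T_est = 29.14 + 23.75
T_est = 52.89

52.89


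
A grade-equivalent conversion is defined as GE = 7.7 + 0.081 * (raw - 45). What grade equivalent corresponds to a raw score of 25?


raw - median = 25 - 45 = -20
slope * diff = 0.081 * -20 = -1.62
GE = 7.7 + -1.62
GE = 6.08

6.08


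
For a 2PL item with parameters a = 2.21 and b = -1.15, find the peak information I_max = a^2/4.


For 2PL, max info at theta = b = -1.15
I_max = a^2 / 4 = 2.21^2 / 4
= 4.8841 / 4
I_max = 1.221

1.221


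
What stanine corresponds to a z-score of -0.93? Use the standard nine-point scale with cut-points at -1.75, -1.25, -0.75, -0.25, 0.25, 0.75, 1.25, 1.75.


Stanine boundaries: [-1.75, -1.25, -0.75, -0.25, 0.25, 0.75, 1.25, 1.75]
z = -0.93
Check each boundary:
  z >= -1.75 -> could be stanine 2
  z >= -1.25 -> could be stanine 3
  z < -0.75
  z < -0.25
  z < 0.25
  z < 0.75
  z < 1.25
  z < 1.75
Highest qualifying boundary gives stanine = 3

3


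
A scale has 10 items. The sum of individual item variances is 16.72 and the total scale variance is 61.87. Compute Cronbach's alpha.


alpha = (k/(k-1)) * (1 - sum(si^2)/s_total^2)
= (10/9) * (1 - 16.72/61.87)
alpha = 0.8108

0.8108


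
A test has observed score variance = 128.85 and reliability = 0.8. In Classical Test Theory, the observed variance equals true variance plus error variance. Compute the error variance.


var_true = rxx * var_obs = 0.8 * 128.85 = 103.08
var_error = var_obs - var_true
var_error = 128.85 - 103.08
var_error = 25.77

25.77


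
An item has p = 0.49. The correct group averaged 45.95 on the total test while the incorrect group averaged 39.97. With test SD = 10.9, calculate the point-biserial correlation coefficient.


q = 1 - p = 0.51
rpb = ((M1 - M0) / SD) * sqrt(p * q)
rpb = ((45.95 - 39.97) / 10.9) * sqrt(0.49 * 0.51)
rpb = 0.2743

0.2743


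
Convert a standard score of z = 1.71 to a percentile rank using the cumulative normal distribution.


CDF(z) = 0.5 * (1 + erf(z/sqrt(2)))
erf(1.2092) = 0.9127
CDF = 0.9564
Percentile rank = 0.9564 * 100 = 95.64

95.64


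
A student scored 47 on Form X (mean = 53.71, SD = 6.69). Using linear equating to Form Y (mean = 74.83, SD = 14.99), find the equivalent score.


slope = SD_Y / SD_X = 14.99 / 6.69 ~ 2.2407
intercept = mean_Y - slope * mean_X = 74.83 - (14.99 / 6.69) * 53.71 ~ -45.5157
Y = slope * X + intercept. To avoid rounding drift from the rounded slope/intercept, evaluate the equivalent form Y = mean_Y + SD_Y * (X - mean_X) / SD_X at full precision:
Y = 74.83 + 14.99 * (47 - 53.71) / 6.69
Y = 74.83 - 14.99 * 6.71 / 6.69
Y = 74.83 - 100.5829 / 6.69
Y = 74.83 - 15.0348
Y = 59.7952

59.7952


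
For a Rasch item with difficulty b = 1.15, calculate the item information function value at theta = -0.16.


P = 1/(1+exp(-(-0.16-1.15))) = 0.2125
I = P*(1-P) = 0.2125 * 0.7875
I = 0.1673

0.1673


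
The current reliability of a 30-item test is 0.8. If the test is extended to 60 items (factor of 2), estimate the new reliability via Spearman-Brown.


r_new = (n * rxx) / (1 + (n-1) * rxx)
r_new = (2 * 0.8) / (1 + 1 * 0.8)
r_new = 1.6 / 1.8
r_new = 0.8889

0.8889


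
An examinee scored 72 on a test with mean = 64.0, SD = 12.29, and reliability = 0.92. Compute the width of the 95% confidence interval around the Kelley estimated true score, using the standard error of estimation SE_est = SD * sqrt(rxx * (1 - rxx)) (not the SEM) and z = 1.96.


True score estimate = 0.92*72 + 0.08*64.0 = 71.36
SE_est = SD * sqrt(rxx * (1 - rxx)) = 12.29 * sqrt(0.92 * 0.08) = 12.29 * sqrt(0.0736) = 3.334193
CI = T_est +/- z * SE_est, so width = 2 * z * SE_est = 2 * 1.96 * 3.334193
Width = 13.07

13.07


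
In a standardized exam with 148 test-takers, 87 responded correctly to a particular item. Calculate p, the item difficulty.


Item difficulty p = number correct / total examinees
p = 87 / 148
p = 0.5878

0.5878


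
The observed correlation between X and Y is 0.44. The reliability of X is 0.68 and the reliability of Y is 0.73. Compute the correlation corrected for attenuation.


r_corrected = rxy / sqrt(rxx * ryy)
= 0.44 / sqrt(0.68 * 0.73)
= 0.44 / sqrt(0.4964)
= 0.44 / 0.704557
r_corrected = 0.6245

0.6245


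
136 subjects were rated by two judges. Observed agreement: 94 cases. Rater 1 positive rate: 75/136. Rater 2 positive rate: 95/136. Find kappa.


P_o = 94/136 = 0.691176
P_e = (75*95 + 61*41) / 18496 = 0.520437
kappa = (P_o - P_e) / (1 - P_e)
kappa = (0.691176 - 0.520437) / (1 - 0.520437)
kappa = 0.356

0.356


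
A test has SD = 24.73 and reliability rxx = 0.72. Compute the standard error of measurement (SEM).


SEM = SD * sqrt(1 - rxx)
SEM = 24.73 * sqrt(1 - 0.72)
SEM = 24.73 * sqrt(0.28) = 24.73 * 0.52915
SEM = 13.0859

13.0859


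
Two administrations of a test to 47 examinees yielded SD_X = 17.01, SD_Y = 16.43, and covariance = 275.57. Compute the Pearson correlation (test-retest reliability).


r = cov(X,Y) / (SD_X * SD_Y)
r = 275.57 / (17.01 * 16.43)
r = 275.57 / 279.4743
r = 0.986

0.986


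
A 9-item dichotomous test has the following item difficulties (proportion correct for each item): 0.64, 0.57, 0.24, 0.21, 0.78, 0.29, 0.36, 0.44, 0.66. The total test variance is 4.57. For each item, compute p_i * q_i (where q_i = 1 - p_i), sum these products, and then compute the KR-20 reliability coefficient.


For each item, compute p_i * q_i:
  Item 1: 0.64 * 0.36 = 0.2304
  Item 2: 0.57 * 0.43 = 0.2451
  Item 3: 0.24 * 0.76 = 0.1824
  Item 4: 0.21 * 0.79 = 0.1659
  Item 5: 0.78 * 0.22 = 0.1716
  Item 6: 0.29 * 0.71 = 0.2059
  Item 7: 0.36 * 0.64 = 0.2304
  Item 8: 0.44 * 0.56 = 0.2464
  Item 9: 0.66 * 0.34 = 0.2244
Sum(p_i * q_i) = 0.2304 + 0.2451 + 0.1824 + 0.1659 + 0.1716 + 0.2059 + 0.2304 + 0.2464 + 0.2244 = 1.9025
KR-20 = (k/(k-1)) * (1 - Sum(p_i*q_i) / Var_total)
= (9/8) * (1 - 1.9025/4.57)
= 1.125 * 0.5837
KR-20 = 0.6567

0.6567


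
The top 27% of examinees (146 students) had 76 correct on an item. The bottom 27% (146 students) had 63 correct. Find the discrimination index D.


p_upper = 76/146 = 0.5205
p_lower = 63/146 = 0.4315
D = 0.5205 - 0.4315 = 0.089

0.089


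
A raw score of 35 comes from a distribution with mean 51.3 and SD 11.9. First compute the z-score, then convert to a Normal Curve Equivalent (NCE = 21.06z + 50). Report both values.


z = (X - mean) / SD = (35 - 51.3) / 11.9
z = -16.3 / 11.9
z = -1.3697
NCE = NCE = 21.06z + 50
Carry z at full precision (z = -16.3 / 11.9) into the conversion:
NCE = 21.06 * (-16.3 / 11.9) + 50 = -343.278 / 11.9 + 50
NCE = -28.8469 + 50
NCE = 21.1531

21.1531


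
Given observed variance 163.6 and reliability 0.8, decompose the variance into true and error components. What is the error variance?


var_true = rxx * var_obs = 0.8 * 163.6 = 130.88
var_error = var_obs - var_true
var_error = 163.6 - 130.88
var_error = 32.72

32.72


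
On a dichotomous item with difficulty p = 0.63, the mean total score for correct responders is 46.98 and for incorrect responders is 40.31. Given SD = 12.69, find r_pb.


q = 1 - p = 0.37
rpb = ((M1 - M0) / SD) * sqrt(p * q)
rpb = ((46.98 - 40.31) / 12.69) * sqrt(0.63 * 0.37)
rpb = 0.2538

0.2538


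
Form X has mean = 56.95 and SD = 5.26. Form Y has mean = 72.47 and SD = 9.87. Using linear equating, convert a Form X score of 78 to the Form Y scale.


slope = SD_Y / SD_X = 9.87 / 5.26 ~ 1.8764
intercept = mean_Y - slope * mean_X = 72.47 - (9.87 / 5.26) * 56.95 ~ -34.3925
Y = slope * X + intercept. To avoid rounding drift from the rounded slope/intercept, evaluate the equivalent form Y = mean_Y + SD_Y * (X - mean_X) / SD_X at full precision:
Y = 72.47 + 9.87 * (78 - 56.95) / 5.26
Y = 72.47 + 9.87 * 21.05 / 5.26
Y = 72.47 + 207.7635 / 5.26
Y = 72.47 + 39.4988
Y = 111.9688

111.9688


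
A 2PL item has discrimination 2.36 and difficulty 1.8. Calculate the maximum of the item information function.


For 2PL, max info at theta = b = 1.8
I_max = a^2 / 4 = 2.36^2 / 4
= 5.5696 / 4
I_max = 1.3924

1.3924


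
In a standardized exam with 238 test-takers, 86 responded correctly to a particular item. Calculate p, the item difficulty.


Item difficulty p = number correct / total examinees
p = 86 / 238
p = 0.3613

0.3613


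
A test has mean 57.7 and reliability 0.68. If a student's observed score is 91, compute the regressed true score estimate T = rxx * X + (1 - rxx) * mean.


T_est = rxx * X + (1 - rxx) * mean
T_est = 0.68 * 91 + 0.32 * 57.7
T_est = 61.88 + 18.464
T_est = 80.344

80.344


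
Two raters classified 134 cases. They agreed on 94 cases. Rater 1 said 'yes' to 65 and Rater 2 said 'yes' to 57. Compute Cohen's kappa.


P_o = 94/134 = 0.701493
P_e = (65*57 + 69*77) / 17956 = 0.502228
kappa = (P_o - P_e) / (1 - P_e)
kappa = (0.701493 - 0.502228) / (1 - 0.502228)
kappa = 0.4003

0.4003


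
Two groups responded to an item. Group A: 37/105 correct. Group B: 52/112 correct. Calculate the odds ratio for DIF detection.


Odds_A = 37/68 = 0.5441
Odds_B = 52/60 = 0.8667
OR = Odds_A / Odds_B = 0.5441 / 0.8667
Exactly, OR = (37 * 60) / (68 * 52) = 2220 / 3536
OR = 0.6278

0.6278


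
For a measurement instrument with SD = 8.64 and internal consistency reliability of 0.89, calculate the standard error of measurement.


SEM = SD * sqrt(1 - rxx)
SEM = 8.64 * sqrt(1 - 0.89)
SEM = 8.64 * sqrt(0.11) = 8.64 * 0.331662
SEM = 2.8656

2.8656


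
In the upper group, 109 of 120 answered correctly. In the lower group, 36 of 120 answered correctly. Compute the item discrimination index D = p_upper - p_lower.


p_upper = 109/120 = 0.9083
p_lower = 36/120 = 0.3
D = 0.9083 - 0.3 = 0.6083

0.6083


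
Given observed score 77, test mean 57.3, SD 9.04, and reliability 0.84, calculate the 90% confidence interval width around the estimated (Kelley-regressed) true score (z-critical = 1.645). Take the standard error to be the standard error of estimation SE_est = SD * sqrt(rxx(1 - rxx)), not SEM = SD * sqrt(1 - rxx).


True score estimate = 0.84*77 + 0.16*57.3 = 73.848
SE_est = SD * sqrt(rxx * (1 - rxx)) = 9.04 * sqrt(0.84 * 0.16) = 9.04 * sqrt(0.1344) = 3.314119
CI = T_est +/- z * SE_est, so width = 2 * z * SE_est = 2 * 1.645 * 3.314119
Width = 10.9035

10.9035


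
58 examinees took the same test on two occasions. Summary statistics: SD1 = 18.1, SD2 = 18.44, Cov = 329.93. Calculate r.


r = cov(X,Y) / (SD_X * SD_Y)
r = 329.93 / (18.1 * 18.44)
r = 329.93 / 333.764
r = 0.9885

0.9885


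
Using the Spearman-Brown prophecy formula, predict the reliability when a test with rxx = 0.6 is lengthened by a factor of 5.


r_new = (n * rxx) / (1 + (n-1) * rxx)
r_new = (5 * 0.6) / (1 + 4 * 0.6)
r_new = 3.0 / 3.4
r_new = 0.8824

0.8824


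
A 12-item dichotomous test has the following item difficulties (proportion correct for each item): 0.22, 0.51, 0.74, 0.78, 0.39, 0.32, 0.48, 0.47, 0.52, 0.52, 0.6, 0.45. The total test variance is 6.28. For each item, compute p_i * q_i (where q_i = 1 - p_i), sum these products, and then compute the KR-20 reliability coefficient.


For each item, compute p_i * q_i:
  Item 1: 0.22 * 0.78 = 0.1716
  Item 2: 0.51 * 0.49 = 0.2499
  Item 3: 0.74 * 0.26 = 0.1924
  Item 4: 0.78 * 0.22 = 0.1716
  Item 5: 0.39 * 0.61 = 0.2379
  Item 6: 0.32 * 0.68 = 0.2176
  Item 7: 0.48 * 0.52 = 0.2496
  Item 8: 0.47 * 0.53 = 0.2491
  Item 9: 0.52 * 0.48 = 0.2496
  Item 10: 0.52 * 0.48 = 0.2496
  Item 11: 0.6 * 0.4 = 0.24
  Item 12: 0.45 * 0.55 = 0.2475
Sum(p_i * q_i) = 0.1716 + 0.2499 + 0.1924 + 0.1716 + 0.2379 + 0.2176 + 0.2496 + 0.2491 + 0.2496 + 0.2496 + 0.24 + 0.2475 = 2.7264
KR-20 = (k/(k-1)) * (1 - Sum(p_i*q_i) / Var_total)
= (12/11) * (1 - 2.7264/6.28)
= 1.0909 * 0.5659
KR-20 = 0.6173

0.6173


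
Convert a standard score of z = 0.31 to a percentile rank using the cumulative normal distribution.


CDF(z) = 0.5 * (1 + erf(z/sqrt(2)))
erf(0.2192) = 0.2434
CDF = 0.6217
Percentile rank = 0.6217 * 100 = 62.17

62.17


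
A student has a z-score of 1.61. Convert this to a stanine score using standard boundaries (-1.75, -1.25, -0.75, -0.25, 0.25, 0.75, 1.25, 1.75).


Stanine boundaries: [-1.75, -1.25, -0.75, -0.25, 0.25, 0.75, 1.25, 1.75]
z = 1.61
Check each boundary:
  z >= -1.75 -> could be stanine 2
  z >= -1.25 -> could be stanine 3
  z >= -0.75 -> could be stanine 4
  z >= -0.25 -> could be stanine 5
  z >= 0.25 -> could be stanine 6
  z >= 0.75 -> could be stanine 7
  z >= 1.25 -> could be stanine 8
  z < 1.75
Highest qualifying boundary gives stanine = 8

8


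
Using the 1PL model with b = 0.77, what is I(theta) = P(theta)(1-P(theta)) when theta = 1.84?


P = 1/(1+exp(-(1.84-0.77))) = 0.7446
I = P*(1-P) = 0.7446 * 0.2554
I = 0.1902

0.1902


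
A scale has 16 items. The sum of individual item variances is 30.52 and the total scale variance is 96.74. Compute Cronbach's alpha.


alpha = (k/(k-1)) * (1 - sum(si^2)/s_total^2)
= (16/15) * (1 - 30.52/96.74)
alpha = 0.7301

0.7301


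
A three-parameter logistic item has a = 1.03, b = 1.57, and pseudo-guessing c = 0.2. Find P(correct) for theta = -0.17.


logit = 1.03*(-0.17 - 1.57) = -1.7922
P* = 1/(1 + exp(--1.7922)) = 0.1428
P = 0.2 + (1 - 0.2) * 0.1428
P = 0.3142

0.3142


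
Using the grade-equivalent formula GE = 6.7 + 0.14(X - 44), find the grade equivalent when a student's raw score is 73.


raw - median = 73 - 44 = 29
slope * diff = 0.14 * 29 = 4.06
GE = 6.7 + 4.06
GE = 10.76

10.76


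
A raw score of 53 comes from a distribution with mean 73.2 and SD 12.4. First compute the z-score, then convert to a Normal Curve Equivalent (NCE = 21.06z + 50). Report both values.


z = (X - mean) / SD = (53 - 73.2) / 12.4
z = -20.2 / 12.4
z = -1.629
NCE = NCE = 21.06z + 50
Carry z at full precision (z = -20.2 / 12.4) into the conversion:
NCE = 21.06 * (-20.2 / 12.4) + 50 = -425.412 / 12.4 + 50
NCE = -34.3074 + 50
NCE = 15.6926

15.6926


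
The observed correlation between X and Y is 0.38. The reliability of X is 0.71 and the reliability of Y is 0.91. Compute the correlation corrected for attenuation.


r_corrected = rxy / sqrt(rxx * ryy)
= 0.38 / sqrt(0.71 * 0.91)
= 0.38 / sqrt(0.6461)
= 0.38 / 0.803803
r_corrected = 0.4728

0.4728


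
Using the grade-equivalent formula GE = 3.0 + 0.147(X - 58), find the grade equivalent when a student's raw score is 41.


raw - median = 41 - 58 = -17
slope * diff = 0.147 * -17 = -2.499
GE = 3.0 + -2.499
GE = 0.501

0.501


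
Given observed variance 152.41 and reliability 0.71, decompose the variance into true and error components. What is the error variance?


var_true = rxx * var_obs = 0.71 * 152.41 = 108.2111
var_error = var_obs - var_true
var_error = 152.41 - 108.2111
var_error = 44.1989

44.1989


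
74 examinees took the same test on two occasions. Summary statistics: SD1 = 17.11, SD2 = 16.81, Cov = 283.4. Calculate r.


r = cov(X,Y) / (SD_X * SD_Y)
r = 283.4 / (17.11 * 16.81)
r = 283.4 / 287.6191
r = 0.9853

0.9853


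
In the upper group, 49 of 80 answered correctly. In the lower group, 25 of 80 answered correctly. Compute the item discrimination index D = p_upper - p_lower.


p_upper = 49/80 = 0.6125
p_lower = 25/80 = 0.3125
D = 0.6125 - 0.3125 = 0.3

0.3


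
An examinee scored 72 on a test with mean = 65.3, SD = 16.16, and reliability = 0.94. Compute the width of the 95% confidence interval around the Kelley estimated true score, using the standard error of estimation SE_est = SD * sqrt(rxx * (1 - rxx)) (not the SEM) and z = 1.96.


True score estimate = 0.94*72 + 0.06*65.3 = 71.598
SE_est = SD * sqrt(rxx * (1 - rxx)) = 16.16 * sqrt(0.94 * 0.06) = 16.16 * sqrt(0.0564) = 3.837787
CI = T_est +/- z * SE_est, so width = 2 * z * SE_est = 2 * 1.96 * 3.837787
Width = 15.0441

15.0441


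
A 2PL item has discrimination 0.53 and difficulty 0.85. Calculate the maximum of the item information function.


For 2PL, max info at theta = b = 0.85
I_max = a^2 / 4 = 0.53^2 / 4
= 0.2809 / 4
I_max = 0.0702

0.0702


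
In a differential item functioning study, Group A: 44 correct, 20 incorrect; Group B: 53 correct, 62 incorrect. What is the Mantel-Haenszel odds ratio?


Odds_A = 44/20 = 2.2
Odds_B = 53/62 = 0.8548
OR = Odds_A / Odds_B = 2.2 / 0.8548
Exactly, OR = (44 * 62) / (20 * 53) = 2728 / 1060
OR = 2.5736

2.5736


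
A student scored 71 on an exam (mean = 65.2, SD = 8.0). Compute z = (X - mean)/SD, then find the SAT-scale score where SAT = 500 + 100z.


z = (X - mean) / SD = (71 - 65.2) / 8.0
z = 5.8 / 8.0
z = 0.725
SAT-scale = SAT = 500 + 100z
Carry z at full precision (z = 5.8 / 8.0) into the conversion:
SAT-scale = 500 + 100 * (5.8 / 8.0) = 500 + 580 / 8.0
SAT-scale = 500 + 72.5
SAT-scale = 572.5

572.5


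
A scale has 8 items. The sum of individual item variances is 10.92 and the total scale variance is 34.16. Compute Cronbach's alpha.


alpha = (k/(k-1)) * (1 - sum(si^2)/s_total^2)
= (8/7) * (1 - 10.92/34.16)
alpha = 0.7775

0.7775


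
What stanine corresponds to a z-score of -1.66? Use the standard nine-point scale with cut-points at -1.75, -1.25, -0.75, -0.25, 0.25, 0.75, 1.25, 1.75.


Stanine boundaries: [-1.75, -1.25, -0.75, -0.25, 0.25, 0.75, 1.25, 1.75]
z = -1.66
Check each boundary:
  z >= -1.75 -> could be stanine 2
  z < -1.25
  z < -0.75
  z < -0.25
  z < 0.25
  z < 0.75
  z < 1.25
  z < 1.75
Highest qualifying boundary gives stanine = 2

2


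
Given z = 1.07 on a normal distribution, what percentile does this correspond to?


CDF(z) = 0.5 * (1 + erf(z/sqrt(2)))
erf(0.7566) = 0.7154
CDF = 0.8577
Percentile rank = 0.8577 * 100 = 85.77

85.77


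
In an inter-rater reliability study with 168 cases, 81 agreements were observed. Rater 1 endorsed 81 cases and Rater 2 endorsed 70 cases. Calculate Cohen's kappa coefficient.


P_o = 81/168 = 0.482143
P_e = (81*70 + 87*98) / 28224 = 0.502976
kappa = (P_o - P_e) / (1 - P_e)
kappa = (0.482143 - 0.502976) / (1 - 0.502976)
kappa = -0.0419

-0.0419


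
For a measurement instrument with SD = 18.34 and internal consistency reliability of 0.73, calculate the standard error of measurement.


SEM = SD * sqrt(1 - rxx)
SEM = 18.34 * sqrt(1 - 0.73)
SEM = 18.34 * sqrt(0.27) = 18.34 * 0.519615
SEM = 9.5297

9.5297


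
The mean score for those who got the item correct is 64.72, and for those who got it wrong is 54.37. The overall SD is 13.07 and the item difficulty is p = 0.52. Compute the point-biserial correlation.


q = 1 - p = 0.48
rpb = ((M1 - M0) / SD) * sqrt(p * q)
rpb = ((64.72 - 54.37) / 13.07) * sqrt(0.52 * 0.48)
rpb = 0.3956

0.3956


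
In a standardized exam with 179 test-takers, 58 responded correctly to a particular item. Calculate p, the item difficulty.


Item difficulty p = number correct / total examinees
p = 58 / 179
p = 0.324

0.324


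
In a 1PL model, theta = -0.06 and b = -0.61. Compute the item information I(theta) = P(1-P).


P = 1/(1+exp(-(-0.06--0.61))) = 0.6341
I = P*(1-P) = 0.6341 * 0.3659
I = 0.232

0.232


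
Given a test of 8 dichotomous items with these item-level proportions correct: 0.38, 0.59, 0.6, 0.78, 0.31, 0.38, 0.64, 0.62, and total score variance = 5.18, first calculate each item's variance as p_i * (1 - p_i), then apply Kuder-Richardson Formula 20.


For each item, compute p_i * q_i:
  Item 1: 0.38 * 0.62 = 0.2356
  Item 2: 0.59 * 0.41 = 0.2419
  Item 3: 0.6 * 0.4 = 0.24
  Item 4: 0.78 * 0.22 = 0.1716
  Item 5: 0.31 * 0.69 = 0.2139
  Item 6: 0.38 * 0.62 = 0.2356
  Item 7: 0.64 * 0.36 = 0.2304
  Item 8: 0.62 * 0.38 = 0.2356
Sum(p_i * q_i) = 0.2356 + 0.2419 + 0.24 + 0.1716 + 0.2139 + 0.2356 + 0.2304 + 0.2356 = 1.8046
KR-20 = (k/(k-1)) * (1 - Sum(p_i*q_i) / Var_total)
= (8/7) * (1 - 1.8046/5.18)
= 1.1429 * 0.6516
KR-20 = 0.7447

0.7447


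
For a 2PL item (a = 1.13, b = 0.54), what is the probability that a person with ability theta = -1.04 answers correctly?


a*(theta - b) = 1.13 * (-1.04 - 0.54) = -1.7854
exp(--1.7854) = 5.962
P = 1 / (1 + 5.962)
P = 0.1436

0.1436


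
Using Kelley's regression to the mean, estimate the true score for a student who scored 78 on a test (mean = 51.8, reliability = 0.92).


T_est = rxx * X + (1 - rxx) * mean
T_est = 0.92 * 78 + 0.08 * 51.8
T_est = 71.76 + 4.144
T_est = 75.904

75.904


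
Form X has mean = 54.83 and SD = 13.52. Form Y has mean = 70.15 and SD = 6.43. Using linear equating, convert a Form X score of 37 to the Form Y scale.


slope = SD_Y / SD_X = 6.43 / 13.52 ~ 0.4756
intercept = mean_Y - slope * mean_X = 70.15 - (6.43 / 13.52) * 54.83 ~ 44.0733
Y = slope * X + intercept. To avoid rounding drift from the rounded slope/intercept, evaluate the equivalent form Y = mean_Y + SD_Y * (X - mean_X) / SD_X at full precision:
Y = 70.15 + 6.43 * (37 - 54.83) / 13.52
Y = 70.15 - 6.43 * 17.83 / 13.52
Y = 70.15 - 114.6469 / 13.52
Y = 70.15 - 8.4798
Y = 61.6702

61.6702


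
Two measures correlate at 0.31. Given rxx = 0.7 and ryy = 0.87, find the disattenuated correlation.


r_corrected = rxy / sqrt(rxx * ryy)
= 0.31 / sqrt(0.7 * 0.87)
= 0.31 / sqrt(0.609)
= 0.31 / 0.780385
r_corrected = 0.3972

0.3972


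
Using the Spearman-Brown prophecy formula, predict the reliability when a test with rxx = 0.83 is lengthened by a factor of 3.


r_new = (n * rxx) / (1 + (n-1) * rxx)
r_new = (3 * 0.83) / (1 + 2 * 0.83)
r_new = 2.49 / 2.66
r_new = 0.9361

0.9361


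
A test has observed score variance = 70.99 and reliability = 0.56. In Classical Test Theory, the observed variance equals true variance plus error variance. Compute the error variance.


var_true = rxx * var_obs = 0.56 * 70.99 = 39.7544
var_error = var_obs - var_true
var_error = 70.99 - 39.7544
var_error = 31.2356

31.2356


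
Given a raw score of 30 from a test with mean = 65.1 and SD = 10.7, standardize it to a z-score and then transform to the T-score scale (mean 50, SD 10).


z = (X - mean) / SD = (30 - 65.1) / 10.7
z = -35.1 / 10.7
z = -3.2804
T-score = T = 50 + 10z
Carry z at full precision (z = -35.1 / 10.7) into the conversion:
T-score = 50 + 10 * (-35.1 / 10.7) = 50 + -351 / 10.7
T-score = 50 + -32.8037
T-score = 17.1963

17.1963


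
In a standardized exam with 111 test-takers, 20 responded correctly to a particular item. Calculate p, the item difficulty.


Item difficulty p = number correct / total examinees
p = 20 / 111
p = 0.1802

0.1802


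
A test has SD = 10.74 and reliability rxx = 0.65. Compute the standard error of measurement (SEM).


SEM = SD * sqrt(1 - rxx)
SEM = 10.74 * sqrt(1 - 0.65)
SEM = 10.74 * sqrt(0.35) = 10.74 * 0.591608
SEM = 6.3539

6.3539


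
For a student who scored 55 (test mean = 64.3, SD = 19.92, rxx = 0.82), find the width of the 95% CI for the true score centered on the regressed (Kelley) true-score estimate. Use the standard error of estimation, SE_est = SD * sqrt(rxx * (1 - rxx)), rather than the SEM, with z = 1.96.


True score estimate = 0.82*55 + 0.18*64.3 = 56.674
SE_est = SD * sqrt(rxx * (1 - rxx)) = 19.92 * sqrt(0.82 * 0.18) = 19.92 * sqrt(0.1476) = 7.653014
CI = T_est +/- z * SE_est, so width = 2 * z * SE_est = 2 * 1.96 * 7.653014
Width = 29.9998

29.9998


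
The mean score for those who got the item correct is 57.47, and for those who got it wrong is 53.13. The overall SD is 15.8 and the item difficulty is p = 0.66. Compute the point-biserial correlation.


q = 1 - p = 0.34
rpb = ((M1 - M0) / SD) * sqrt(p * q)
rpb = ((57.47 - 53.13) / 15.8) * sqrt(0.66 * 0.34)
rpb = 0.1301

0.1301


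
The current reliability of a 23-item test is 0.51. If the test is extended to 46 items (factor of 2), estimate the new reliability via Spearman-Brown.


r_new = (n * rxx) / (1 + (n-1) * rxx)
r_new = (2 * 0.51) / (1 + 1 * 0.51)
r_new = 1.02 / 1.51
r_new = 0.6755

0.6755


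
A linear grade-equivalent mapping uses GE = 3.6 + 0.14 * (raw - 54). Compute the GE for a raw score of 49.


raw - median = 49 - 54 = -5
slope * diff = 0.14 * -5 = -0.7
GE = 3.6 + -0.7
GE = 2.9

2.9


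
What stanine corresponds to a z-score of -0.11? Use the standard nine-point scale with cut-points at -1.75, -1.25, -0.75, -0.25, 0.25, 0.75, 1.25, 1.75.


Stanine boundaries: [-1.75, -1.25, -0.75, -0.25, 0.25, 0.75, 1.25, 1.75]
z = -0.11
Check each boundary:
  z >= -1.75 -> could be stanine 2
  z >= -1.25 -> could be stanine 3
  z >= -0.75 -> could be stanine 4
  z >= -0.25 -> could be stanine 5
  z < 0.25
  z < 0.75
  z < 1.25
  z < 1.75
Highest qualifying boundary gives stanine = 5

5


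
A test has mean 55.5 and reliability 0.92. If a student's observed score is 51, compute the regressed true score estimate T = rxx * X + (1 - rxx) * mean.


T_est = rxx * X + (1 - rxx) * mean
T_est = 0.92 * 51 + 0.08 * 55.5
T_est = 46.92 + 4.44
T_est = 51.36

51.36


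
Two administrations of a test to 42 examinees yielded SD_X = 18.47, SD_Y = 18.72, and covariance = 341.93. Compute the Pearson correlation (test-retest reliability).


r = cov(X,Y) / (SD_X * SD_Y)
r = 341.93 / (18.47 * 18.72)
r = 341.93 / 345.7584
r = 0.9889

0.9889


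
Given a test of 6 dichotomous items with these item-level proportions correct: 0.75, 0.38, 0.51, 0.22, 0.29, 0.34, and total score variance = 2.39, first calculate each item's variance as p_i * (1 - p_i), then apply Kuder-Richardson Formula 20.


For each item, compute p_i * q_i:
  Item 1: 0.75 * 0.25 = 0.1875
  Item 2: 0.38 * 0.62 = 0.2356
  Item 3: 0.51 * 0.49 = 0.2499
  Item 4: 0.22 * 0.78 = 0.1716
  Item 5: 0.29 * 0.71 = 0.2059
  Item 6: 0.34 * 0.66 = 0.2244
Sum(p_i * q_i) = 0.1875 + 0.2356 + 0.2499 + 0.1716 + 0.2059 + 0.2244 = 1.2749
KR-20 = (k/(k-1)) * (1 - Sum(p_i*q_i) / Var_total)
= (6/5) * (1 - 1.2749/2.39)
= 1.2 * 0.4666
KR-20 = 0.5599

0.5599


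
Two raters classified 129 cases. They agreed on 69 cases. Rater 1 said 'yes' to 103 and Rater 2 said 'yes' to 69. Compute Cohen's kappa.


P_o = 69/129 = 0.534884
P_e = (103*69 + 26*60) / 16641 = 0.520822
kappa = (P_o - P_e) / (1 - P_e)
kappa = (0.534884 - 0.520822) / (1 - 0.520822)
kappa = 0.0293

0.0293


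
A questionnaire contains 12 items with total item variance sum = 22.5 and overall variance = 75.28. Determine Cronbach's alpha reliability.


alpha = (k/(k-1)) * (1 - sum(si^2)/s_total^2)
= (12/11) * (1 - 22.5/75.28)
alpha = 0.7649

0.7649


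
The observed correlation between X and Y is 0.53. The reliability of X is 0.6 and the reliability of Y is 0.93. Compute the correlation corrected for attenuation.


r_corrected = rxy / sqrt(rxx * ryy)
= 0.53 / sqrt(0.6 * 0.93)
= 0.53 / sqrt(0.558)
= 0.53 / 0.746994
r_corrected = 0.7095

0.7095


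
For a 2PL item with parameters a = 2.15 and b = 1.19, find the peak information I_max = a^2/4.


For 2PL, max info at theta = b = 1.19
I_max = a^2 / 4 = 2.15^2 / 4
= 4.6225 / 4
I_max = 1.1556

1.1556


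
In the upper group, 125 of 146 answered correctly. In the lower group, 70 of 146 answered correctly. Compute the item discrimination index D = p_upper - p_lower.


p_upper = 125/146 = 0.8562
p_lower = 70/146 = 0.4795
D = 0.8562 - 0.4795 = 0.3767

0.3767


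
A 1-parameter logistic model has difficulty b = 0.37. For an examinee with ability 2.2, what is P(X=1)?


theta - b = 2.2 - 0.37 = 1.83
exp(-(theta - b)) = exp(-1.83) = 0.1604
P = 1 / (1 + 0.1604)
P = 0.8618

0.8618


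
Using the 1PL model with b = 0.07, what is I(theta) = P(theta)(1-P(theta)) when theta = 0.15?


P = 1/(1+exp(-(0.15-0.07))) = 0.52
I = P*(1-P) = 0.52 * 0.48
I = 0.2496

0.2496


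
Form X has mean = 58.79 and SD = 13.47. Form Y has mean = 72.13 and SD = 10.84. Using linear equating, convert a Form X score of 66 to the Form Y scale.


slope = SD_Y / SD_X = 10.84 / 13.47 ~ 0.8048
intercept = mean_Y - slope * mean_X = 72.13 - (10.84 / 13.47) * 58.79 ~ 24.8187
Y = slope * X + intercept. To avoid rounding drift from the rounded slope/intercept, evaluate the equivalent form Y = mean_Y + SD_Y * (X - mean_X) / SD_X at full precision:
Y = 72.13 + 10.84 * (66 - 58.79) / 13.47
Y = 72.13 + 10.84 * 7.21 / 13.47
Y = 72.13 + 78.1564 / 13.47
Y = 72.13 + 5.8023
Y = 77.9323

77.9323


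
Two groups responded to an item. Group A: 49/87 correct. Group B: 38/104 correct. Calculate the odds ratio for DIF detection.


Odds_A = 49/38 = 1.2895
Odds_B = 38/66 = 0.5758
OR = Odds_A / Odds_B = 1.2895 / 0.5758
Exactly, OR = (49 * 66) / (38 * 38) = 3234 / 1444
OR = 2.2396

2.2396


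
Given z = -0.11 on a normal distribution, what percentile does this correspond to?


CDF(z) = 0.5 * (1 + erf(z/sqrt(2)))
erf(-0.0778) = -0.0876
CDF = 0.4562
Percentile rank = 0.4562 * 100 = 45.62

45.62


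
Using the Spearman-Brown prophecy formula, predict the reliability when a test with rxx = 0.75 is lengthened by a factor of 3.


r_new = (n * rxx) / (1 + (n-1) * rxx)
r_new = (3 * 0.75) / (1 + 2 * 0.75)
r_new = 2.25 / 2.5
r_new = 0.9

0.9


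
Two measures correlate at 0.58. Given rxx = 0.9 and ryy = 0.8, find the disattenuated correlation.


r_corrected = rxy / sqrt(rxx * ryy)
= 0.58 / sqrt(0.9 * 0.8)
= 0.58 / sqrt(0.72)
= 0.58 / 0.848528
r_corrected = 0.6835

0.6835


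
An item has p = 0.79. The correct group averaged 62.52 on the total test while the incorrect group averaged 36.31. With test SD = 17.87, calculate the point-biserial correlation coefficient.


q = 1 - p = 0.21
rpb = ((M1 - M0) / SD) * sqrt(p * q)
rpb = ((62.52 - 36.31) / 17.87) * sqrt(0.79 * 0.21)
rpb = 0.5974

0.5974


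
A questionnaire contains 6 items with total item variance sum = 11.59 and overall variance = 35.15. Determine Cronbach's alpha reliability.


alpha = (k/(k-1)) * (1 - sum(si^2)/s_total^2)
= (6/5) * (1 - 11.59/35.15)
alpha = 0.8043

0.8043


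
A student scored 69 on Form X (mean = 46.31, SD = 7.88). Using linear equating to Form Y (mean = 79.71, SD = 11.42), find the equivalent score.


slope = SD_Y / SD_X = 11.42 / 7.88 ~ 1.4492
intercept = mean_Y - slope * mean_X = 79.71 - (11.42 / 7.88) * 46.31 ~ 12.5958
Y = slope * X + intercept. To avoid rounding drift from the rounded slope/intercept, evaluate the equivalent form Y = mean_Y + SD_Y * (X - mean_X) / SD_X at full precision:
Y = 79.71 + 11.42 * (69 - 46.31) / 7.88
Y = 79.71 + 11.42 * 22.69 / 7.88
Y = 79.71 + 259.1198 / 7.88
Y = 79.71 + 32.8832
Y = 112.5932

112.5932


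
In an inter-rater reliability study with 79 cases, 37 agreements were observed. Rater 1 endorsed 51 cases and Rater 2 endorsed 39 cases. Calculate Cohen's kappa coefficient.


P_o = 37/79 = 0.468354
P_e = (51*39 + 28*40) / 6241 = 0.498157
kappa = (P_o - P_e) / (1 - P_e)
kappa = (0.468354 - 0.498157) / (1 - 0.498157)
kappa = -0.0594

-0.0594


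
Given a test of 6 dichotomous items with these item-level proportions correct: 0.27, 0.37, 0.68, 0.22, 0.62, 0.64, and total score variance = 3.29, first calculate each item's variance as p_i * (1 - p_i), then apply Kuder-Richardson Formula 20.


For each item, compute p_i * q_i:
  Item 1: 0.27 * 0.73 = 0.1971
  Item 2: 0.37 * 0.63 = 0.2331
  Item 3: 0.68 * 0.32 = 0.2176
  Item 4: 0.22 * 0.78 = 0.1716
  Item 5: 0.62 * 0.38 = 0.2356
  Item 6: 0.64 * 0.36 = 0.2304
Sum(p_i * q_i) = 0.1971 + 0.2331 + 0.2176 + 0.1716 + 0.2356 + 0.2304 = 1.2854
KR-20 = (k/(k-1)) * (1 - Sum(p_i*q_i) / Var_total)
= (6/5) * (1 - 1.2854/3.29)
= 1.2 * 0.6093
KR-20 = 0.7312

0.7312


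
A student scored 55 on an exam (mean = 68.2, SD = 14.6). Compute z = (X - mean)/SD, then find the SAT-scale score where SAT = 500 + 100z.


z = (X - mean) / SD = (55 - 68.2) / 14.6
z = -13.2 / 14.6
z = -0.9041
SAT-scale = SAT = 500 + 100z
Carry z at full precision (z = -13.2 / 14.6) into the conversion:
SAT-scale = 500 + 100 * (-13.2 / 14.6) = 500 + -1320 / 14.6
SAT-scale = 500 + -90.411
SAT-scale = 409.589

409.589


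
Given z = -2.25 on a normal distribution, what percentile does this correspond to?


CDF(z) = 0.5 * (1 + erf(z/sqrt(2)))
erf(-1.591) = -0.9756
CDF = 0.0122
Percentile rank = 0.0122 * 100 = 1.22

1.22


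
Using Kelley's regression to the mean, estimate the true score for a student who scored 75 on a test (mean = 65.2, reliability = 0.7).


T_est = rxx * X + (1 - rxx) * mean
T_est = 0.7 * 75 + 0.3 * 65.2
T_est = 52.5 + 19.56
T_est = 72.06

72.06


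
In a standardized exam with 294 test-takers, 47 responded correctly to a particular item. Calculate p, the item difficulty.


Item difficulty p = number correct / total examinees
p = 47 / 294
p = 0.1599

0.1599


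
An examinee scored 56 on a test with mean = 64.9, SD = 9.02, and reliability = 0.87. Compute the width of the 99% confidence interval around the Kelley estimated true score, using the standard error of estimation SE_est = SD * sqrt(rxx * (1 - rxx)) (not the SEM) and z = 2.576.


True score estimate = 0.87*56 + 0.13*64.9 = 57.157
SE_est = SD * sqrt(rxx * (1 - rxx)) = 9.02 * sqrt(0.87 * 0.13) = 9.02 * sqrt(0.1131) = 3.033457
CI = T_est +/- z * SE_est, so width = 2 * z * SE_est = 2 * 2.576 * 3.033457
Width = 15.6284

15.6284


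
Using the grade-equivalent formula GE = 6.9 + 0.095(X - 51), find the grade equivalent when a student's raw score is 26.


raw - median = 26 - 51 = -25
slope * diff = 0.095 * -25 = -2.375
GE = 6.9 + -2.375
GE = 4.525

4.525


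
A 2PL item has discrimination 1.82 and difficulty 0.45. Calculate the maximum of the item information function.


For 2PL, max info at theta = b = 0.45
I_max = a^2 / 4 = 1.82^2 / 4
= 3.3124 / 4
I_max = 0.8281

0.8281


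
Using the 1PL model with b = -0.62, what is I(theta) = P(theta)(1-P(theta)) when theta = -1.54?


P = 1/(1+exp(-(-1.54--0.62))) = 0.285
I = P*(1-P) = 0.285 * 0.715
I = 0.2038

0.2038


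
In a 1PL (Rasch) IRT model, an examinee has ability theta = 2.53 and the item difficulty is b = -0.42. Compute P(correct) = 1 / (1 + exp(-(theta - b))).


theta - b = 2.53 - -0.42 = 2.95
exp(-(theta - b)) = exp(-2.95) = 0.0523
P = 1 / (1 + 0.0523)
P = 0.9503

0.9503


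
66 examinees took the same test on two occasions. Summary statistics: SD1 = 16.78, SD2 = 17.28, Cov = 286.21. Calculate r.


r = cov(X,Y) / (SD_X * SD_Y)
r = 286.21 / (16.78 * 17.28)
r = 286.21 / 289.9584
r = 0.9871

0.9871


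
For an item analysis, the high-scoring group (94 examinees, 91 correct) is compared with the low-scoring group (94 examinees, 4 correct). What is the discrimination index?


p_upper = 91/94 = 0.9681
p_lower = 4/94 = 0.0426
D = 0.9681 - 0.0426 = 0.9255

0.9255


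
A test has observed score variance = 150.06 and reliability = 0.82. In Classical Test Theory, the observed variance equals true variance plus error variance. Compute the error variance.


var_true = rxx * var_obs = 0.82 * 150.06 = 123.0492
var_error = var_obs - var_true
var_error = 150.06 - 123.0492
var_error = 27.0108

27.0108


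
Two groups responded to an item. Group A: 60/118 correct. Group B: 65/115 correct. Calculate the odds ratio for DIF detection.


Odds_A = 60/58 = 1.0345
Odds_B = 65/50 = 1.3
OR = Odds_A / Odds_B = 1.0345 / 1.3
Exactly, OR = (60 * 50) / (58 * 65) = 3000 / 3770
OR = 0.7958

0.7958


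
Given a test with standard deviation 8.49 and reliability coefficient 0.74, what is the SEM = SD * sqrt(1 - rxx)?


SEM = SD * sqrt(1 - rxx)
SEM = 8.49 * sqrt(1 - 0.74)
SEM = 8.49 * sqrt(0.26) = 8.49 * 0.509902
SEM = 4.3291

4.3291


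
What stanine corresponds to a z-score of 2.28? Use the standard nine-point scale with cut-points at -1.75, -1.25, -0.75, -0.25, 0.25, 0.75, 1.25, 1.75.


Stanine boundaries: [-1.75, -1.25, -0.75, -0.25, 0.25, 0.75, 1.25, 1.75]
z = 2.28
Check each boundary:
  z >= -1.75 -> could be stanine 2
  z >= -1.25 -> could be stanine 3
  z >= -0.75 -> could be stanine 4
  z >= -0.25 -> could be stanine 5
  z >= 0.25 -> could be stanine 6
  z >= 0.75 -> could be stanine 7
  z >= 1.25 -> could be stanine 8
  z >= 1.75 -> could be stanine 9
Highest qualifying boundary gives stanine = 9

9


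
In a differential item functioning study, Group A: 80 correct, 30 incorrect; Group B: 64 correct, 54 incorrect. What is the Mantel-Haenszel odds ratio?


Odds_A = 80/30 = 2.6667
Odds_B = 64/54 = 1.1852
OR = Odds_A / Odds_B = 2.6667 / 1.1852
Exactly, OR = (80 * 54) / (30 * 64) = 4320 / 1920
OR = 2.25

2.25


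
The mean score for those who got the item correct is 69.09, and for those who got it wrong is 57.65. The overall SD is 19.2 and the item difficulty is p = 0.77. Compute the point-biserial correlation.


q = 1 - p = 0.23
rpb = ((M1 - M0) / SD) * sqrt(p * q)
rpb = ((69.09 - 57.65) / 19.2) * sqrt(0.77 * 0.23)
rpb = 0.2507

0.2507


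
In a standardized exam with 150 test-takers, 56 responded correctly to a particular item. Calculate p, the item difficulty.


Item difficulty p = number correct / total examinees
p = 56 / 150
p = 0.3733

0.3733


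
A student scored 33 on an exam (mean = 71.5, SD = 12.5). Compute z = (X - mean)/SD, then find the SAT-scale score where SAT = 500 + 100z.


z = (X - mean) / SD = (33 - 71.5) / 12.5
z = -38.5 / 12.5
z = -3.08
SAT-scale = SAT = 500 + 100z
Carry z at full precision (z = -38.5 / 12.5) into the conversion:
SAT-scale = 500 + 100 * (-38.5 / 12.5) = 500 + -3850 / 12.5
SAT-scale = 500 + -308.0
SAT-scale = 192.0

192.0


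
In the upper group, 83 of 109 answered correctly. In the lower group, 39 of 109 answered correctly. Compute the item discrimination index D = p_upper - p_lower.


p_upper = 83/109 = 0.7615
p_lower = 39/109 = 0.3578
D = 0.7615 - 0.3578 = 0.4037

0.4037


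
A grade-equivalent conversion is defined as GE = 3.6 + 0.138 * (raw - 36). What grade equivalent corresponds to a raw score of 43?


raw - median = 43 - 36 = 7
slope * diff = 0.138 * 7 = 0.966
GE = 3.6 + 0.966
GE = 4.566

4.566


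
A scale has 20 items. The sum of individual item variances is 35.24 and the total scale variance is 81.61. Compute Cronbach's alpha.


alpha = (k/(k-1)) * (1 - sum(si^2)/s_total^2)
= (20/19) * (1 - 35.24/81.61)
alpha = 0.5981

0.5981


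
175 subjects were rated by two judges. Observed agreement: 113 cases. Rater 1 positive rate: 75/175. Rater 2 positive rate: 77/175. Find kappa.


P_o = 113/175 = 0.645714
P_e = (75*77 + 100*98) / 30625 = 0.508571
kappa = (P_o - P_e) / (1 - P_e)
kappa = (0.645714 - 0.508571) / (1 - 0.508571)
kappa = 0.2791

0.2791


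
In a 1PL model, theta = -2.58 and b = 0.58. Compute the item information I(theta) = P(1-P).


P = 1/(1+exp(-(-2.58-0.58))) = 0.0407
I = P*(1-P) = 0.0407 * 0.9593
I = 0.039

0.039


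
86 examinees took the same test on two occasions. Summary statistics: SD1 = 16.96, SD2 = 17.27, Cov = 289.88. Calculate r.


r = cov(X,Y) / (SD_X * SD_Y)
r = 289.88 / (16.96 * 17.27)
r = 289.88 / 292.8992
r = 0.9897

0.9897


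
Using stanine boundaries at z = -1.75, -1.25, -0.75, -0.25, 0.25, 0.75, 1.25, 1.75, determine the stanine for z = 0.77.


Stanine boundaries: [-1.75, -1.25, -0.75, -0.25, 0.25, 0.75, 1.25, 1.75]
z = 0.77
Check each boundary:
  z >= -1.75 -> could be stanine 2
  z >= -1.25 -> could be stanine 3
  z >= -0.75 -> could be stanine 4
  z >= -0.25 -> could be stanine 5
  z >= 0.25 -> could be stanine 6
  z >= 0.75 -> could be stanine 7
  z < 1.25
  z < 1.75
Highest qualifying boundary gives stanine = 7

7


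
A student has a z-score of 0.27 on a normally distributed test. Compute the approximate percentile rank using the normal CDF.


CDF(z) = 0.5 * (1 + erf(z/sqrt(2)))
erf(0.1909) = 0.2128
CDF = 0.6064
Percentile rank = 0.6064 * 100 = 60.64

60.64
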